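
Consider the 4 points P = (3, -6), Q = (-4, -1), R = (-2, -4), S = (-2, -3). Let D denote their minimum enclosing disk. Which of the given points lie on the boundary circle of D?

A smallest enclosing disk is always determined by at most three of the input points on its boundary.
The farthest pair is P–Q with squared distance 74. The circle on this segment as diameter has centre (-0.5, -3.5) and r² = 74/4 = 18.5.
Check R: distance² to centre = 2.5 ≤ 18.5, so it lies inside.
All remaining points lie in this disk, and no smaller disk contains both endpoints, so this is the minimum enclosing circle.
The points at distance exactly r from the centre are P, Q — 2 points.

P, Q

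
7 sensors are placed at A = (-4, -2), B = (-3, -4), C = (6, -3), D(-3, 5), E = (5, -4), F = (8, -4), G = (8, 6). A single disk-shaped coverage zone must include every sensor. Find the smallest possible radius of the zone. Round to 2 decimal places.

7.43

A smallest enclosing disk is always determined by at most three of the input points on its boundary.
The farthest pair is B–G with squared distance 221. The circle on this segment as diameter has centre (2.5, 1) and r² = 221/4 = 55.25.
Check A: distance² to centre = 51.25 ≤ 55.25, so it lies inside.
All remaining points lie in this disk, and no smaller disk contains both endpoints, so this is the minimum enclosing circle.
r = √(55.25) ≈ 7.43.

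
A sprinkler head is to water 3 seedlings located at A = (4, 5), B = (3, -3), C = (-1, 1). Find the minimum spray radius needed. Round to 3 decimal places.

Side lengths²: AB² = 65, AC² = 41, BC² = 32.
Since AB² = 65 < 41 + 32 = 73, the triangle is acute, so the smallest enclosing circle is the circumcircle.
Circumcentre = (55/18, 19/18), r² = 2665/162.
r = √(2665/162) ≈ 4.056.

4.056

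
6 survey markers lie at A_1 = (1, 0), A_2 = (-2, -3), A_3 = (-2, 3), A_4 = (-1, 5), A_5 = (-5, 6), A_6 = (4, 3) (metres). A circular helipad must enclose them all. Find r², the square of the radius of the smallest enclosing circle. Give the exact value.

The minimum enclosing circle of a finite set is fixed by two of the points (as a diameter) or three (as a circumcircle).
The minimum enclosing circle is determined by three boundary points: A_2, A_5, A_6.
Their circumcentre is (-1.25, 2.25) with r² = 28.125.
The farthest remaining point A_1 is at distance² 10.125 ≤ 28.125.

28.125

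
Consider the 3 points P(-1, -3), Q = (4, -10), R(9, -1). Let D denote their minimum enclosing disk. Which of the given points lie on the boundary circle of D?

P, Q, R

Side lengths²: PQ² = 74, PR² = 104, QR² = 106.
Since QR² = 106 < 104 + 74 = 178, the triangle is acute, so the smallest enclosing circle is the circumcircle.
Circumcentre = (4.475, -4.375), r² = 31.86625.
The points at distance exactly r from the centre are P, Q, R — 3 points.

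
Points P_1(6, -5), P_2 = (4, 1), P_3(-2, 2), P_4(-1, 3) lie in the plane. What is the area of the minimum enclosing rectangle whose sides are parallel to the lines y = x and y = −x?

In coordinates u = x + y, v = x − y the rectangle is axis-aligned; the map (x,y)→(u,v) scales areas by 2.
u-values: 1, 5, 0, 2; range = 5 − 0 = 5.
v-values: 11, 3, -4, -4; range = 11 − (-4) = 15.
Area = (5 × 15) / 2 = 37.5.

37.5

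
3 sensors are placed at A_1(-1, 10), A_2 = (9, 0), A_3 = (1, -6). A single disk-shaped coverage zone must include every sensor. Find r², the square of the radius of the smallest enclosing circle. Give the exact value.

3250/49

Side lengths²: A_1A_2² = 200, A_1A_3² = 260, A_2A_3² = 100.
Since A_1A_3² = 260 < 200 + 100 = 300, the triangle is acute, so the smallest enclosing circle is the circumcircle.
Circumcentre = (8/7, 15/7), r² = 3250/49.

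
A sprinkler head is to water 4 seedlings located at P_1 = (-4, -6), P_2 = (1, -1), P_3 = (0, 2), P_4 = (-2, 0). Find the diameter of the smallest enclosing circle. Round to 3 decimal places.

The farthest pair is P_1–P_3 with squared distance 80. The circle on this segment as diameter has centre (-2, -2) and r² = 80/4 = 20.
Check P_2: distance² to centre = 10 ≤ 20, so it lies inside.
All remaining points lie in this disk, and no smaller disk contains both endpoints, so this is the minimum enclosing circle.
Diameter = 2r = 2√20 ≈ 8.944.

8.944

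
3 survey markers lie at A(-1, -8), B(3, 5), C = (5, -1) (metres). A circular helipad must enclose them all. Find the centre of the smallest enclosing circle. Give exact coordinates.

(1, -1.5)

Side lengths²: AB² = 185, AC² = 85, BC² = 40.
Since AB² = 185 ≥ 85 + 40 = 125, the angle opposite AB is not acute, so the smallest enclosing circle has AB as diameter.
Centre = midpoint of AB = (1, -1.5), r² = 185/4 = 46.25.
Centre = (1, -1.5).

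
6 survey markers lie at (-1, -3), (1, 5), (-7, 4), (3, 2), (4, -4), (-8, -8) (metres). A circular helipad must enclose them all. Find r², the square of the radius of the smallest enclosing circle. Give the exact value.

62.5

By Welzl's lemma the MEC is supported by two points (diametrically opposite) or three points (on a circumcircle).
The farthest pair is (1, 5)–(-8, -8) with squared distance 250. The circle on this segment as diameter has centre (-3.5, -1.5) and r² = 250/4 = 62.5.
Check (-1, -3): distance² to centre = 8.5 ≤ 62.5, so it lies inside.
All remaining points lie in this disk, and no smaller disk contains both endpoints, so this is the minimum enclosing circle.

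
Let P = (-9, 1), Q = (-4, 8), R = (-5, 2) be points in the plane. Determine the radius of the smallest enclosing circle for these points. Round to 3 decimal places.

Side lengths²: PQ² = 74, PR² = 17, QR² = 37.
Since PQ² = 74 ≥ 37 + 17 = 54, the angle opposite PQ is not acute, so the smallest enclosing circle has PQ as diameter.
Centre = midpoint of PQ = (-6.5, 4.5), r² = 74/4 = 18.5.
r = √(18.5) ≈ 4.301.

4.301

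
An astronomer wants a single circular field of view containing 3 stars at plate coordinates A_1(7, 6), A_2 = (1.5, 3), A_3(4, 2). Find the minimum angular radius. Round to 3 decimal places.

3.132

Side lengths²: A_1A_2² = 39.25, A_1A_3² = 25, A_2A_3² = 7.25.
Since A_1A_2² = 39.25 ≥ 25 + 7.25 = 32.25, the angle opposite A_1A_2 is not acute, so the smallest enclosing circle has A_1A_2 as diameter.
Centre = midpoint of A_1A_2 = (4.25, 4.5), r² = 39.25/4 = 9.8125.
r = √(9.8125) ≈ 3.132.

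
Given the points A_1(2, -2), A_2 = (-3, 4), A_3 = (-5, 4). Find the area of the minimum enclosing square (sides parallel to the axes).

The bounding box has width 7 and height 6.
An axis-aligned square enclosing the set must have side ≥ max(width, height).
So the minimum side is max(7, 6) = 7.
Area = 7² = 49.

49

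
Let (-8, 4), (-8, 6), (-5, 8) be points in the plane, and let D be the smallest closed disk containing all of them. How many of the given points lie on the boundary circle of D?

2

Call the three points A, B, C in the order given.
Side lengths²: AB² = 4, AC² = 25, BC² = 13.
Since AC² = 25 ≥ 13 + 4 = 17, the angle opposite AC is not acute, so the smallest enclosing circle has AC as diameter.
Centre = midpoint of AC = (-6.5, 6), r² = 25/4 = 6.25.
The points at distance exactly r from the centre are (-8, 4), (-5, 8) — 2 points.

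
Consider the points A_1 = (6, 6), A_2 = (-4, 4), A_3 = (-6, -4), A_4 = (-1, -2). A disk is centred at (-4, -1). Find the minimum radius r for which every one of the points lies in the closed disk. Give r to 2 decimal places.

12.21

The required radius is the distance from (-4, -1) to the farthest point.
Squared distances: 149, 25, 13, 10.
Maximum is 149, attained at A_1.
r = √149 ≈ 12.21.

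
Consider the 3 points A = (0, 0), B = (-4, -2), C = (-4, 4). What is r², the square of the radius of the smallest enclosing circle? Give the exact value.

10

Side lengths²: AB² = 20, AC² = 32, BC² = 36.
Since BC² = 36 < 32 + 20 = 52, the triangle is acute, so the smallest enclosing circle is the circumcircle.
Circumcentre = (-3, 1), r² = 10.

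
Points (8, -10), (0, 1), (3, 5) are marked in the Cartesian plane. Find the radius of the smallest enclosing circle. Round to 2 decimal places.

Call the three points A, B, C in the order given.
Side lengths²: AB² = 185, AC² = 250, BC² = 25.
Since AC² = 250 ≥ 185 + 25 = 210, the angle opposite AC is not acute, so the smallest enclosing circle has AC as diameter.
Centre = midpoint of AC = (5.5, -2.5), r² = 250/4 = 62.5.
r = √(62.5) ≈ 7.91.

7.91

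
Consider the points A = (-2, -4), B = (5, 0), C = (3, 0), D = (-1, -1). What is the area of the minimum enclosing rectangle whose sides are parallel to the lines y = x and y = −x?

27.5

In coordinates u = x + y, v = x − y the rectangle is axis-aligned; the map (x,y)→(u,v) scales areas by 2.
u-values: -6, 5, 3, -2; range = 5 − (-6) = 11.
v-values: 2, 5, 3, 0; range = 5 − 0 = 5.
Area = (11 × 5) / 2 = 27.5.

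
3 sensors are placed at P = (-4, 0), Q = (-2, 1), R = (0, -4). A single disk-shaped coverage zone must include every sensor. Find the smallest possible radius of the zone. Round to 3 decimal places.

2.838

Side lengths²: PQ² = 5, PR² = 32, QR² = 29.
Since PR² = 32 < 29 + 5 = 34, the triangle is acute, so the smallest enclosing circle is the circumcircle.
Circumcentre = (-11/6, -11/6), r² = 145/18.
r = √(145/18) ≈ 2.838.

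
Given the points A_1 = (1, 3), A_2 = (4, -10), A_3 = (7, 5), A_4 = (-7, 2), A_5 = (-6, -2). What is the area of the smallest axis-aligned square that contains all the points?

225

The bounding box has width 14 and height 15.
An axis-aligned square enclosing the set must have side ≥ max(width, height).
So the minimum side is max(14, 15) = 15.
Area = 15² = 225.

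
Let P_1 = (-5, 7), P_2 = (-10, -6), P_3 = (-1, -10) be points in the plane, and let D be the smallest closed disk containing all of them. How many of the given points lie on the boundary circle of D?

2

Side lengths²: P_1P_2² = 194, P_1P_3² = 305, P_2P_3² = 97.
Since P_1P_3² = 305 ≥ 194 + 97 = 291, the angle opposite P_1P_3 is not acute, so the smallest enclosing circle has P_1P_3 as diameter.
Centre = midpoint of P_1P_3 = (-3, -1.5), r² = 305/4 = 76.25.
The points at distance exactly r from the centre are P_1, P_3 — 2 points.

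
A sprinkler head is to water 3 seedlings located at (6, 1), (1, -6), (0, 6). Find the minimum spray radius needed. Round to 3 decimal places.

Call the three points A, B, C in the order given.
Side lengths²: AB² = 74, AC² = 61, BC² = 145.
Since BC² = 145 ≥ 74 + 61 = 135, the angle opposite BC is not acute, so the smallest enclosing circle has BC as diameter.
Centre = midpoint of BC = (0.5, 0), r² = 145/4 = 36.25.
r = √(36.25) ≈ 6.021.

6.021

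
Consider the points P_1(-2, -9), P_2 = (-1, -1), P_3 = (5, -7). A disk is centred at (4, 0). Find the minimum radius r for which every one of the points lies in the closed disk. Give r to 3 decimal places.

10.817

The required radius is the distance from (4, 0) to the farthest point.
Squared distances: 117, 26, 50.
Maximum is 117, attained at P_1.
r = √117 ≈ 10.817.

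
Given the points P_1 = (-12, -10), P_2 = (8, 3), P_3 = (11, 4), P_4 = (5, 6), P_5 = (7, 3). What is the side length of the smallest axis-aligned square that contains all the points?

23

The bounding box has width 23 and height 16.
An axis-aligned square enclosing the set must have side ≥ max(width, height).
So the minimum side is max(23, 16) = 23.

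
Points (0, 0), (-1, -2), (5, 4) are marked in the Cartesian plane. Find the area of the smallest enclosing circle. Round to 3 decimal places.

Call the three points A, B, C in the order given.
Side lengths²: AB² = 5, AC² = 41, BC² = 72.
Since BC² = 72 ≥ 41 + 5 = 46, the angle opposite BC is not acute, so the smallest enclosing circle has BC as diameter.
Centre = midpoint of BC = (2, 1), r² = 72/4 = 18.
Area = π·r² = π·18 ≈ 56.549.

56.549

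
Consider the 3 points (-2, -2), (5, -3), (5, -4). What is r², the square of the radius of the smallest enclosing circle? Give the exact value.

Call the three points A, B, C in the order given.
Side lengths²: AB² = 50, AC² = 53, BC² = 1.
Since AC² = 53 ≥ 50 + 1 = 51, the angle opposite AC is not acute, so the smallest enclosing circle has AC as diameter.
Centre = midpoint of AC = (1.5, -3), r² = 53/4 = 13.25.

13.25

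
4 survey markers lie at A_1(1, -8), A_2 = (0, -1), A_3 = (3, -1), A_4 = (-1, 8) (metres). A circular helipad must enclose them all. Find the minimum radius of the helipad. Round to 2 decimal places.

A smallest enclosing disk is always determined by at most three of the input points on its boundary.
The farthest pair is A_1–A_4 with squared distance 260. The circle on this segment as diameter has centre (0, 0) and r² = 260/4 = 65.
Check A_2: distance² to centre = 1 ≤ 65, so it lies inside.
All remaining points lie in this disk, and no smaller disk contains both endpoints, so this is the minimum enclosing circle.
r = √65 ≈ 8.06.

8.06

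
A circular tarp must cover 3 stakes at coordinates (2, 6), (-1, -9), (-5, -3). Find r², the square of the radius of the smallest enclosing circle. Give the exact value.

58.5

Call the three points A, B, C in the order given.
Side lengths²: AB² = 234, AC² = 130, BC² = 52.
Since AB² = 234 ≥ 130 + 52 = 182, the angle opposite AB is not acute, so the smallest enclosing circle has AB as diameter.
Centre = midpoint of AB = (0.5, -1.5), r² = 234/4 = 58.5.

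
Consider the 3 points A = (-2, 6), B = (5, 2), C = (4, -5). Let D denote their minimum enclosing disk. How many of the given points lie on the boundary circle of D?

Side lengths²: AB² = 65, AC² = 157, BC² = 50.
Since AC² = 157 ≥ 65 + 50 = 115, the angle opposite AC is not acute, so the smallest enclosing circle has AC as diameter.
Centre = midpoint of AC = (1, 0.5), r² = 157/4 = 39.25.
The points at distance exactly r from the centre are A, C — 2 points.

2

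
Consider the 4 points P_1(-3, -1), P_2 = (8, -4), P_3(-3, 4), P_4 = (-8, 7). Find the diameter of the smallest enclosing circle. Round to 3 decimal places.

19.416

The farthest pair is P_2–P_4 with squared distance 377. The circle on this segment as diameter has centre (0, 1.5) and r² = 377/4 = 94.25.
Check P_1: distance² to centre = 15.25 ≤ 94.25, so it lies inside.
All remaining points lie in this disk, and no smaller disk contains both endpoints, so this is the minimum enclosing circle.
Diameter = 2r = 2√(94.25) ≈ 19.416.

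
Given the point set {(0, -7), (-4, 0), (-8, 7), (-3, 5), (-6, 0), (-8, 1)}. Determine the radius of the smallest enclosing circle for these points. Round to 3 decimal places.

A smallest enclosing disk is always determined by at most three of the input points on its boundary.
The farthest pair is (0, -7)–(-8, 7) with squared distance 260. The circle on this segment as diameter has centre (-4, 0) and r² = 260/4 = 65.
Check (-4, 0): distance² to centre = 0 ≤ 65, so it lies inside.
All remaining points lie in this disk, and no smaller disk contains both endpoints, so this is the minimum enclosing circle.
r = √65 ≈ 8.062.

8.062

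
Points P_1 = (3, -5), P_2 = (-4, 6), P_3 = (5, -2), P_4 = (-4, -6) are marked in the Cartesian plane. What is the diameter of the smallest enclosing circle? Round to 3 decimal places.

The minimum enclosing circle of a finite set is fixed by two of the points (as a diameter) or three (as a circumcircle).
The minimum enclosing circle is determined by three boundary points: P_2, P_3, P_4.
Their circumcentre is (-23/18, 0) with r² = 14065/324.
The farthest remaining point P_1 is at distance² 14029/324 ≤ 14065/324.
Diameter = 2r = 2√(14065/324) ≈ 13.177.

13.177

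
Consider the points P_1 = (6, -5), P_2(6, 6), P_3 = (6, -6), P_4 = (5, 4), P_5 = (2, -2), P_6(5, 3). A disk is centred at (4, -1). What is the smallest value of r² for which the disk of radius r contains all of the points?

53

The required radius is the distance from (4, -1) to the farthest point.
Squared distances: 20, 53, 29, 26, 5, 17.
Maximum is 53, attained at P_2.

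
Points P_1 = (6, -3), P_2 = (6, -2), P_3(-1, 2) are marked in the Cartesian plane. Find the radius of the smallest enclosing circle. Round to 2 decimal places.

4.30

Side lengths²: P_1P_2² = 1, P_1P_3² = 74, P_2P_3² = 65.
Since P_1P_3² = 74 ≥ 65 + 1 = 66, the angle opposite P_1P_3 is not acute, so the smallest enclosing circle has P_1P_3 as diameter.
Centre = midpoint of P_1P_3 = (2.5, -0.5), r² = 74/4 = 18.5.
r = √(18.5) ≈ 4.30.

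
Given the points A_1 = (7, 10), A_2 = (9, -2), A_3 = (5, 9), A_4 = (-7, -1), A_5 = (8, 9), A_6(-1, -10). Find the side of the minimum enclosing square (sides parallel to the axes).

20

The bounding box has width 16 and height 20.
An axis-aligned square enclosing the set must have side ≥ max(width, height).
So the minimum side is max(16, 20) = 20.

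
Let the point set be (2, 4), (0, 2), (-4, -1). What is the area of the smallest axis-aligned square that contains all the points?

36

The bounding box has width 6 and height 5.
An axis-aligned square enclosing the set must have side ≥ max(width, height).
So the minimum side is max(6, 5) = 6.
Area = 6² = 36.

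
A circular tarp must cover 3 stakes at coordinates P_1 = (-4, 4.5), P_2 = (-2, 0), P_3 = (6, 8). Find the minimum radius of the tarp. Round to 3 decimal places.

5.676

Side lengths²: P_1P_2² = 24.25, P_1P_3² = 112.25, P_2P_3² = 128.
Since P_2P_3² = 128 < 112.25 + 24.25 = 136.5, the triangle is acute, so the smallest enclosing circle is the circumcircle.
Circumcentre = (87/52, 225/52), r² = 43553/1352.
r = √(43553/1352) ≈ 5.676.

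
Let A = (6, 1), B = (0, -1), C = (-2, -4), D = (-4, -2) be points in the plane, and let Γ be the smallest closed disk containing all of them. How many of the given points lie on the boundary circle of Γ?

The farthest pair is A–D with squared distance 109. The circle on this segment as diameter has centre (1, -0.5) and r² = 109/4 = 27.25.
Check B: distance² to centre = 1.25 ≤ 27.25, so it lies inside.
All remaining points lie in this disk, and no smaller disk contains both endpoints, so this is the minimum enclosing circle.
The points at distance exactly r from the centre are A, D — 2 points.

2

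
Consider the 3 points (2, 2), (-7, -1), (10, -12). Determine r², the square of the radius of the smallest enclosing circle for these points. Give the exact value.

102.5

Call the three points A, B, C in the order given.
Side lengths²: AB² = 90, AC² = 260, BC² = 410.
Since BC² = 410 ≥ 260 + 90 = 350, the angle opposite BC is not acute, so the smallest enclosing circle has BC as diameter.
Centre = midpoint of BC = (1.5, -6.5), r² = 410/4 = 102.5.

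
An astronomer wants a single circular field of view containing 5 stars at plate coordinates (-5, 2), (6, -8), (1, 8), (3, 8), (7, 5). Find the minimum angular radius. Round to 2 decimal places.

8.39

A smallest enclosing disk is always determined by at most three of the input points on its boundary.
The minimum enclosing circle is determined by three boundary points: (-5, 2), (6, -8), (1, 8).
Their circumcentre is (131/42, -5/42) with r² = 62101/882.
The farthest remaining point (3, 8) is at distance² 58153/882 ≤ 62101/882.
r = √(62101/882) ≈ 8.39.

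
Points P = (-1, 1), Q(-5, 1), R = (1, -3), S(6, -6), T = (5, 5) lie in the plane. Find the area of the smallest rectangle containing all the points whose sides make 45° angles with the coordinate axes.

In coordinates u = x + y, v = x − y the rectangle is axis-aligned; the map (x,y)→(u,v) scales areas by 2.
u-values: 0, -4, -2, 0, 10; range = 10 − (-4) = 14.
v-values: -2, -6, 4, 12, 0; range = 12 − (-6) = 18.
Area = (14 × 18) / 2 = 126.

126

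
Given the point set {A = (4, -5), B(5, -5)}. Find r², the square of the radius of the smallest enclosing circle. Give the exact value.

0.25

The smallest circle enclosing two points has them as diameter endpoints.
Centre = midpoint = (4.5, -5); r² = |AB|²/4 = 1/4 = 0.25.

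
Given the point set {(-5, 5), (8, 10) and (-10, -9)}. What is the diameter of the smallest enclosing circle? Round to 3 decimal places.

Call the three points A, B, C in the order given.
Side lengths²: AB² = 194, AC² = 221, BC² = 685.
Since BC² = 685 ≥ 221 + 194 = 415, the angle opposite BC is not acute, so the smallest enclosing circle has BC as diameter.
Centre = midpoint of BC = (-1, 0.5), r² = 685/4 = 171.25.
Diameter = 2r = 2√(171.25) ≈ 26.173.

26.173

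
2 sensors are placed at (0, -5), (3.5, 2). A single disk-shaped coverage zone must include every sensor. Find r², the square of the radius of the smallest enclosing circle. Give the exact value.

The smallest circle enclosing two points has them as diameter endpoints.
Centre = midpoint = (1.75, -1.5); r² = |(0, -5)−(3.5, 2)|²/4 = 61.25/4 = 15.3125.

15.3125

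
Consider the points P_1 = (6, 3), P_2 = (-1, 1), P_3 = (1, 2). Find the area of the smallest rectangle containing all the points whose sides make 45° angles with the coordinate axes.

22.5

In coordinates u = x + y, v = x − y the rectangle is axis-aligned; the map (x,y)→(u,v) scales areas by 2.
u-values: 9, 0, 3; range = 9 − 0 = 9.
v-values: 3, -2, -1; range = 3 − (-2) = 5.
Area = (9 × 5) / 2 = 22.5.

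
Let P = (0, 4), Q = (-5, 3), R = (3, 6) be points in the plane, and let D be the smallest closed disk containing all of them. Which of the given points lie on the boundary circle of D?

Side lengths²: PQ² = 26, PR² = 13, QR² = 73.
Since QR² = 73 ≥ 26 + 13 = 39, the angle opposite QR is not acute, so the smallest enclosing circle has QR as diameter.
Centre = midpoint of QR = (-1, 4.5), r² = 73/4 = 18.25.
The points at distance exactly r from the centre are Q, R — 2 points.

Q, R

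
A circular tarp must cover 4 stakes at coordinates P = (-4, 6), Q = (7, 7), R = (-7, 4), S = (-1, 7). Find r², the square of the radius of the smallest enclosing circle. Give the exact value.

51.25

By Welzl's lemma the MEC is supported by two points (diametrically opposite) or three points (on a circumcircle).
The farthest pair is Q–R with squared distance 205. The circle on this segment as diameter has centre (0, 5.5) and r² = 205/4 = 51.25.
Check P: distance² to centre = 16.25 ≤ 51.25, so it lies inside.
All remaining points lie in this disk, and no smaller disk contains both endpoints, so this is the minimum enclosing circle.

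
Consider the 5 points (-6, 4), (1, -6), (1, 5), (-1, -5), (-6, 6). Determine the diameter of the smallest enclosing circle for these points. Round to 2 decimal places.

The minimum enclosing circle of a finite set is fixed by two of the points (as a diameter) or three (as a circumcircle).
The farthest pair is (1, -6)–(-6, 6) with squared distance 193. The circle on this segment as diameter has centre (-2.5, 0) and r² = 193/4 = 48.25.
Check (-6, 4): distance² to centre = 28.25 ≤ 48.25, so it lies inside.
All remaining points lie in this disk, and no smaller disk contains both endpoints, so this is the minimum enclosing circle.
Diameter = 2r = 2√(48.25) ≈ 13.89.

13.89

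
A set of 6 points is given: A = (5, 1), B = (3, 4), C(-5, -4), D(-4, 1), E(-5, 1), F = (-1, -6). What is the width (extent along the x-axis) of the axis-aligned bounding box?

10

max x = 5, min x = -5, so width = 10.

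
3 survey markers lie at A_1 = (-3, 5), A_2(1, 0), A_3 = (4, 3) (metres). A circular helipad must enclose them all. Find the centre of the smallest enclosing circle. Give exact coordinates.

Side lengths²: A_1A_2² = 41, A_1A_3² = 53, A_2A_3² = 18.
Since A_1A_3² = 53 < 41 + 18 = 59, the triangle is acute, so the smallest enclosing circle is the circumcircle.
Circumcentre = (7/18, 65/18), r² = 2173/162.
Centre = (7/18, 65/18).

(7/18, 65/18)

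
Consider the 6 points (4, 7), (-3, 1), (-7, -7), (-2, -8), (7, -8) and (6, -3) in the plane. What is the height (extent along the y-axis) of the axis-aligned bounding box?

max y = 7, min y = -8, so height = 15.

15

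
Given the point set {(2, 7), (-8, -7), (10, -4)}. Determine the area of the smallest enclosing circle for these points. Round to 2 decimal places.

290.60

Call the three points A, B, C in the order given.
Side lengths²: AB² = 296, AC² = 185, BC² = 333.
Since BC² = 333 < 296 + 185 = 481, the triangle is acute, so the smallest enclosing circle is the circumcircle.
Circumcentre = (0.5, -2.5), r² = 92.5.
Area = π·r² = π·92.5 ≈ 290.60.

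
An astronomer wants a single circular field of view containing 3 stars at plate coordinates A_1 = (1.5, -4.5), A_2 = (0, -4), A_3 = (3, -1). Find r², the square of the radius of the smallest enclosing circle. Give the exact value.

Side lengths²: A_1A_2² = 2.5, A_1A_3² = 14.5, A_2A_3² = 18.
Since A_2A_3² = 18 ≥ 14.5 + 2.5 = 17, the angle opposite A_2A_3 is not acute, so the smallest enclosing circle has A_2A_3 as diameter.
Centre = midpoint of A_2A_3 = (1.5, -2.5), r² = 18/4 = 4.5.

4.5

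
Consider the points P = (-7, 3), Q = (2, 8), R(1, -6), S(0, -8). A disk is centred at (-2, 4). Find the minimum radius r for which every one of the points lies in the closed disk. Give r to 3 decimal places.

The required radius is the distance from (-2, 4) to the farthest point.
Squared distances: 26, 32, 109, 148.
Maximum is 148, attained at S.
r = √148 ≈ 12.166.

12.166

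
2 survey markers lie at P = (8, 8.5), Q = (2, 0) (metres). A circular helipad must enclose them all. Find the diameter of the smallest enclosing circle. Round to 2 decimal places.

The smallest circle enclosing two points has them as diameter endpoints.
Centre = midpoint = (5, 4.25); r² = |PQ|²/4 = 108.25/4 = 27.0625.
Diameter = 2r = 2√(27.0625) ≈ 10.40.

10.40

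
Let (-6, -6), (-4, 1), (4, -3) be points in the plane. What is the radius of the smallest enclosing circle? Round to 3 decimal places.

Call the three points A, B, C in the order given.
Side lengths²: AB² = 53, AC² = 109, BC² = 80.
Since AC² = 109 < 80 + 53 = 133, the triangle is acute, so the smallest enclosing circle is the circumcircle.
Circumcentre = (-1.28125, -3.5625), r² = 28.2080078125.
r = √(28.2080078125) ≈ 5.311.

5.311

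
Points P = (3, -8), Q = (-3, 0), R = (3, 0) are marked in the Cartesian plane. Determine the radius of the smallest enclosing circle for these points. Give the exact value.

Side lengths²: PQ² = 100, PR² = 64, QR² = 36.
Since PQ² = 100 ≥ 64 + 36 = 100, the angle opposite PQ is not acute, so the smallest enclosing circle has PQ as diameter.
Centre = midpoint of PQ = (0, -4), r² = 100/4 = 25.
r = √25 = 5.

5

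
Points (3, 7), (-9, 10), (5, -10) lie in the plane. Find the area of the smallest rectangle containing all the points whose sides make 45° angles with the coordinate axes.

255

In coordinates u = x + y, v = x − y the rectangle is axis-aligned; the map (x,y)→(u,v) scales areas by 2.
u-values: 10, 1, -5; range = 10 − (-5) = 15.
v-values: -4, -19, 15; range = 15 − (-19) = 34.
Area = (15 × 34) / 2 = 255.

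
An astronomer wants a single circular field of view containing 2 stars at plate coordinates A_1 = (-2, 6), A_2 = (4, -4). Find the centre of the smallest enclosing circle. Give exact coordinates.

The smallest circle enclosing two points has them as diameter endpoints.
Centre = midpoint = (1, 1); r² = |A_1A_2|²/4 = 136/4 = 34.
Centre = (1, 1).

(1, 1)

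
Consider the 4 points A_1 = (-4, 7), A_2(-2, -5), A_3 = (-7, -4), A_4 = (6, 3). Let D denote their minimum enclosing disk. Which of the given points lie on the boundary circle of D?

A_1, A_3, A_4

The minimum enclosing circle of a finite set is fixed by two of the points (as a diameter) or three (as a circumcircle).
The minimum enclosing circle is determined by three boundary points: A_1, A_3, A_4.
Their circumcentre is (-55/61, 15/61) with r² = 205465/3721.
The farthest remaining point A_2 is at distance² 106889/3721 ≤ 205465/3721.
The points at distance exactly r from the centre are A_1, A_3, A_4 — 3 points.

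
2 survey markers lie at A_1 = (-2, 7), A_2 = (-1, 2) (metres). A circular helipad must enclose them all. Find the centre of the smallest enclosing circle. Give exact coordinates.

(-1.5, 4.5)

The smallest circle enclosing two points has them as diameter endpoints.
Centre = midpoint = (-1.5, 4.5); r² = |A_1A_2|²/4 = 26/4 = 6.5.
Centre = (-1.5, 4.5).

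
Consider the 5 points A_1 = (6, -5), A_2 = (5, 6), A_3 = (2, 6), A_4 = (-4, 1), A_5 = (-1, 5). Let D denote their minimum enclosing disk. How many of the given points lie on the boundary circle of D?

3

The minimum enclosing circle of a finite set is fixed by two of the points (as a diameter) or three (as a circumcircle).
The minimum enclosing circle is determined by three boundary points: A_1, A_2, A_4.
Their circumcentre is (121/52, 11/52) with r² = 54961/1352.
The farthest remaining point A_5 is at distance² 45965/1352 ≤ 54961/1352.
The points at distance exactly r from the centre are A_1, A_2, A_4 — 3 points.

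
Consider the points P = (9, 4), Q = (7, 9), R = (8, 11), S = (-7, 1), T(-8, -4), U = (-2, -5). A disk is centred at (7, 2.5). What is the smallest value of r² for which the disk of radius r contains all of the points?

267.25

The required radius is the distance from (7, 2.5) to the farthest point.
Squared distances: 6.25, 42.25, 73.25, 198.25, 267.25, 137.25.
Maximum is 267.25, attained at T.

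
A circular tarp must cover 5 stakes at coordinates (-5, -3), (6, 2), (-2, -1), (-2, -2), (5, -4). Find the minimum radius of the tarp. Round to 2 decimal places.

6.04

The farthest pair is (-5, -3)–(6, 2) with squared distance 146. The circle on this segment as diameter has centre (0.5, -0.5) and r² = 146/4 = 36.5.
Check (-2, -1): distance² to centre = 6.5 ≤ 36.5, so it lies inside.
All remaining points lie in this disk, and no smaller disk contains both endpoints, so this is the minimum enclosing circle.
r = √(36.5) ≈ 6.04.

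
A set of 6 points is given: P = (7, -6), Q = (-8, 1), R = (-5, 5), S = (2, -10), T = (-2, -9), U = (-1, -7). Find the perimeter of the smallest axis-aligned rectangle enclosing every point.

60

Width = max x − min x = 7 − (-8) = 15.
Height = max y − min y = 5 − (-10) = 15.
Perimeter = 2(15 + 15) = 60.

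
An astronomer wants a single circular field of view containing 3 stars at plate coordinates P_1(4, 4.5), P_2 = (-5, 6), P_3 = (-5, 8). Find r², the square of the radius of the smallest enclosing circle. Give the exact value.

Side lengths²: P_1P_2² = 83.25, P_1P_3² = 93.25, P_2P_3² = 4.
Since P_1P_3² = 93.25 ≥ 83.25 + 4 = 87.25, the angle opposite P_1P_3 is not acute, so the smallest enclosing circle has P_1P_3 as diameter.
Centre = midpoint of P_1P_3 = (-0.5, 6.25), r² = 93.25/4 = 23.3125.

23.3125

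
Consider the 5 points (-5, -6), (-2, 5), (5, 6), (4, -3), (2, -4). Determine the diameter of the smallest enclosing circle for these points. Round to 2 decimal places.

The minimum enclosing circle of a finite set is fixed by two of the points (as a diameter) or three (as a circumcircle).
The farthest pair is (-5, -6)–(5, 6) with squared distance 244. The circle on this segment as diameter has centre (0, 0) and r² = 244/4 = 61.
Check (-2, 5): distance² to centre = 29 ≤ 61, so it lies inside.
All remaining points lie in this disk, and no smaller disk contains both endpoints, so this is the minimum enclosing circle.
Diameter = 2r = 2√61 ≈ 15.62.

15.62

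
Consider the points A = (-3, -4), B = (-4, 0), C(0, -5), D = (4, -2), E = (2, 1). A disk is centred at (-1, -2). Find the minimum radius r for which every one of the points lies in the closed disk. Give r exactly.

5

The required radius is the distance from (-1, -2) to the farthest point.
Squared distances: 8, 13, 10, 25, 18.
Maximum is 25, attained at D.
r = √25 = 5.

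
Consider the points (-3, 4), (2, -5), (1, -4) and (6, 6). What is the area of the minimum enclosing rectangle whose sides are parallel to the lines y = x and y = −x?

In coordinates u = x + y, v = x − y the rectangle is axis-aligned; the map (x,y)→(u,v) scales areas by 2.
u-values: 1, -3, -3, 12; range = 12 − (-3) = 15.
v-values: -7, 7, 5, 0; range = 7 − (-7) = 14.
Area = (15 × 14) / 2 = 105.

105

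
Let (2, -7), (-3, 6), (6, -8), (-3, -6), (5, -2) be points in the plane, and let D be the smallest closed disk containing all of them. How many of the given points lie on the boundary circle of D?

2

A smallest enclosing disk is always determined by at most three of the input points on its boundary.
The farthest pair is (-3, 6)–(6, -8) with squared distance 277. The circle on this segment as diameter has centre (1.5, -1) and r² = 277/4 = 69.25.
Check (2, -7): distance² to centre = 36.25 ≤ 69.25, so it lies inside.
All remaining points lie in this disk, and no smaller disk contains both endpoints, so this is the minimum enclosing circle.
The points at distance exactly r from the centre are (-3, 6), (6, -8) — 2 points.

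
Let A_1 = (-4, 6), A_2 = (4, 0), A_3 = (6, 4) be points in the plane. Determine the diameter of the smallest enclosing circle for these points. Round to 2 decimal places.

Side lengths²: A_1A_2² = 100, A_1A_3² = 104, A_2A_3² = 20.
Since A_1A_3² = 104 < 100 + 20 = 120, the triangle is acute, so the smallest enclosing circle is the circumcircle.
Circumcentre = (9/11, 45/11), r² = 3250/121.
Diameter = 2r = 2√(3250/121) ≈ 10.37.

10.37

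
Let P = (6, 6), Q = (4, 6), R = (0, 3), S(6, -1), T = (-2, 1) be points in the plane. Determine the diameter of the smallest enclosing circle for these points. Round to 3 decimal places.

9.724

The minimum enclosing circle of a finite set is fixed by two of the points (as a diameter) or three (as a circumcircle).
The minimum enclosing circle is determined by three boundary points: P, S, T.
Their circumcentre is (2.625, 2.5) with r² = 23.640625.
The farthest remaining point Q is at distance² 14.140625 ≤ 23.640625.
Diameter = 2r = 2√(23.640625) ≈ 9.724.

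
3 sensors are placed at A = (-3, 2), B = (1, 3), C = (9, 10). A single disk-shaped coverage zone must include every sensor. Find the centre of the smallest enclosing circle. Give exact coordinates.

(3, 6)

Side lengths²: AB² = 17, AC² = 208, BC² = 113.
Since AC² = 208 ≥ 113 + 17 = 130, the angle opposite AC is not acute, so the smallest enclosing circle has AC as diameter.
Centre = midpoint of AC = (3, 6), r² = 208/4 = 52.
Centre = (3, 6).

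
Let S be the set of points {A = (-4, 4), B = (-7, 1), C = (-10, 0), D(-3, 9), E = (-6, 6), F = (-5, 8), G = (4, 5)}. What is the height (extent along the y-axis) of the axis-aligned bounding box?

9

max y = 9, min y = 0, so height = 9.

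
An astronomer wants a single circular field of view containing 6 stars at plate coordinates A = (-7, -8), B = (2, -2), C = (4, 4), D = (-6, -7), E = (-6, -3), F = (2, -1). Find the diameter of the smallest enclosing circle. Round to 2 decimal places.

16.28

By Welzl's lemma the MEC is supported by two points (diametrically opposite) or three points (on a circumcircle).
The farthest pair is A–C with squared distance 265. The circle on this segment as diameter has centre (-1.5, -2) and r² = 265/4 = 66.25.
Check B: distance² to centre = 12.25 ≤ 66.25, so it lies inside.
All remaining points lie in this disk, and no smaller disk contains both endpoints, so this is the minimum enclosing circle.
Diameter = 2r = 2√(66.25) ≈ 16.28.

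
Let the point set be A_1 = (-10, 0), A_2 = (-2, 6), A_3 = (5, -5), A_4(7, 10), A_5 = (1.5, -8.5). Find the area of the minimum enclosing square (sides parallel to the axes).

The bounding box has width 17 and height 18.5.
An axis-aligned square enclosing the set must have side ≥ max(width, height).
So the minimum side is max(17, 18.5) = 18.5.
Area = 18.5² = 342.25.

342.25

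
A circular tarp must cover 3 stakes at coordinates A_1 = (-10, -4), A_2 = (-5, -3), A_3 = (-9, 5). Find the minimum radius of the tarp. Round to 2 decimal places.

4.69

Side lengths²: A_1A_2² = 26, A_1A_3² = 82, A_2A_3² = 80.
Since A_1A_3² = 82 < 80 + 26 = 106, the triangle is acute, so the smallest enclosing circle is the circumcircle.
Circumcentre = (-91/11, 4/11), r² = 2665/121.
r = √(2665/121) ≈ 4.69.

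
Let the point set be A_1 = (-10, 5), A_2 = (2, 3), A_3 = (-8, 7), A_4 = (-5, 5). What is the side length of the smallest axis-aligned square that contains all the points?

12

The bounding box has width 12 and height 4.
An axis-aligned square enclosing the set must have side ≥ max(width, height).
So the minimum side is max(12, 4) = 12.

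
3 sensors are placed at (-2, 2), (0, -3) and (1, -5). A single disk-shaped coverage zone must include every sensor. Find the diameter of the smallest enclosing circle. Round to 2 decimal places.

Call the three points A, B, C in the order given.
Side lengths²: AB² = 29, AC² = 58, BC² = 5.
Since AC² = 58 ≥ 29 + 5 = 34, the angle opposite AC is not acute, so the smallest enclosing circle has AC as diameter.
Centre = midpoint of AC = (-0.5, -1.5), r² = 58/4 = 14.5.
Diameter = 2r = 2√(14.5) ≈ 7.62.

7.62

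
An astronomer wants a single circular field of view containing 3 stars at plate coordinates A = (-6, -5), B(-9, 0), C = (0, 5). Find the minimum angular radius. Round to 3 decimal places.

Side lengths²: AB² = 34, AC² = 136, BC² = 106.
Since AC² = 136 < 106 + 34 = 140, the triangle is acute, so the smallest enclosing circle is the circumcircle.
Circumcentre = (-19/6, 0.1), r² = 15317/450.
r = √(15317/450) ≈ 5.834.

5.834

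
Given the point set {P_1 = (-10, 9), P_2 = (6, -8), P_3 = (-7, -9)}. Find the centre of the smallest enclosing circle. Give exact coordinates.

(-2, 0.5)

Side lengths²: P_1P_2² = 545, P_1P_3² = 333, P_2P_3² = 170.
Since P_1P_2² = 545 ≥ 333 + 170 = 503, the angle opposite P_1P_2 is not acute, so the smallest enclosing circle has P_1P_2 as diameter.
Centre = midpoint of P_1P_2 = (-2, 0.5), r² = 545/4 = 136.25.
Centre = (-2, 0.5).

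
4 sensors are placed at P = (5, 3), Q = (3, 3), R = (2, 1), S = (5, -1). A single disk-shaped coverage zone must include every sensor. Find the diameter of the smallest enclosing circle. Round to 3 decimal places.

4.472

A smallest enclosing disk is always determined by at most three of the input points on its boundary.
The farthest pair is Q–S with squared distance 20. The circle on this segment as diameter has centre (4, 1) and r² = 20/4 = 5.
Check P: distance² to centre = 5 ≤ 5, so it lies inside.
All remaining points lie in this disk, and no smaller disk contains both endpoints, so this is the minimum enclosing circle.
Diameter = 2r = 2√5 ≈ 4.472.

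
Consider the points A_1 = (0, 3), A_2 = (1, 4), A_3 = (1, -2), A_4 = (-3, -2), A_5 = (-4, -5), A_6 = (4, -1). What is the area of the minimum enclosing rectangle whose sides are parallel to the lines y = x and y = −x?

In coordinates u = x + y, v = x − y the rectangle is axis-aligned; the map (x,y)→(u,v) scales areas by 2.
u-values: 3, 5, -1, -5, -9, 3; range = 5 − (-9) = 14.
v-values: -3, -3, 3, -1, 1, 5; range = 5 − (-3) = 8.
Area = (14 × 8) / 2 = 56.

56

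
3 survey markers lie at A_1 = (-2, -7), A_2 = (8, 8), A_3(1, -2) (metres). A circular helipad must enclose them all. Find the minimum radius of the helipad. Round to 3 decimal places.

Side lengths²: A_1A_2² = 325, A_1A_3² = 34, A_2A_3² = 149.
Since A_1A_2² = 325 ≥ 149 + 34 = 183, the angle opposite A_1A_2 is not acute, so the smallest enclosing circle has A_1A_2 as diameter.
Centre = midpoint of A_1A_2 = (3, 0.5), r² = 325/4 = 81.25.
r = √(81.25) ≈ 9.014.

9.014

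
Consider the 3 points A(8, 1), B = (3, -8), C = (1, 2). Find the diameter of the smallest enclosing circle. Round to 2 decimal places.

10.92

Side lengths²: AB² = 106, AC² = 50, BC² = 104.
Since AB² = 106 < 104 + 50 = 154, the triangle is acute, so the smallest enclosing circle is the circumcircle.
Circumcentre = (133/34, -89/34), r² = 17225/578.
Diameter = 2r = 2√(17225/578) ≈ 10.92.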